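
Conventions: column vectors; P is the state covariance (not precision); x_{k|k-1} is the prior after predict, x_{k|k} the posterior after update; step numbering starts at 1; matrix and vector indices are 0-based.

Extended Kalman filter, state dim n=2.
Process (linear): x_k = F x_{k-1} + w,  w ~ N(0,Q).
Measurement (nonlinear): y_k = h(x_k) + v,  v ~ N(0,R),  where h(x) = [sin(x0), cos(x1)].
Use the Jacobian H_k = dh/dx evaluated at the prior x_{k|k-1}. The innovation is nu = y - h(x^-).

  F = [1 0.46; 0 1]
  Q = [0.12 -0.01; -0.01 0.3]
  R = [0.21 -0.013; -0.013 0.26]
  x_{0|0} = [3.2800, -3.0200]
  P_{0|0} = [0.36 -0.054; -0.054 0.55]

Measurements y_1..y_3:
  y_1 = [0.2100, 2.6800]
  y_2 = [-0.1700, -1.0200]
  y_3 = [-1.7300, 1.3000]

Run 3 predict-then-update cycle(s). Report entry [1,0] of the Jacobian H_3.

H_jac[1,0] = 0.0000

step 1: x^-=[1.8908, -3.0200]  P^-=[0.5467 0.1890; 0.1890 0.8500]  H_jac=[-0.3146 0.0000; 0.0000 0.1213]  S=[0.2641 -0.0202; -0.0202 0.2725]  K=[-0.6484 0.0360; -0.1973 0.3637]  nu=[-0.7392, 3.6726]  x^+=[2.5025, -1.5384]  P^+=[0.4344 0.1467; 0.1467 0.8008]
step 2: x^-=[1.7948, -1.5384]  P^-=[0.8588 0.5051; 0.5051 1.1008]  H_jac=[-0.2221 0.0000; 0.0000 0.9995]  S=[0.2524 -0.1251; -0.1251 1.3596]  K=[-0.5991 0.3162; -0.0454 0.8050]  nu=[-1.1450, -1.0524]  x^+=[2.1481, -2.3336]  P^+=[0.5849 0.0900; 0.0900 0.2100]
step 3: x^-=[1.0746, -2.3336]  P^-=[0.8322 0.1766; 0.1766 0.5100]  H_jac=[0.4760 0.0000; 0.0000 0.7229]  S=[0.3986 0.0478; 0.0478 0.5265]  K=[0.9754 0.1540; 0.1284 0.6886]  nu=[-2.6094, 1.9910]  x^+=[-1.1641, -1.2978]  P^+=[0.4261 0.0378; 0.0378 0.2453]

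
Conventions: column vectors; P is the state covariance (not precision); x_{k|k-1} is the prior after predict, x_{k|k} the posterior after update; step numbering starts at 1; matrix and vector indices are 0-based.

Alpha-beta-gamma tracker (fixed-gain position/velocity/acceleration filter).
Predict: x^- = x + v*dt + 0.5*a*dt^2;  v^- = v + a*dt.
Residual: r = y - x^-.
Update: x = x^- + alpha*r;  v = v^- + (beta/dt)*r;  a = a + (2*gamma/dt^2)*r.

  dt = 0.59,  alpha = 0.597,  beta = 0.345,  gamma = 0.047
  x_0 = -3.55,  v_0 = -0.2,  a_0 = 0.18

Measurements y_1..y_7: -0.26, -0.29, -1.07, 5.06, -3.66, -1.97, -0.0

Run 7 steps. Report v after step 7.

v_post = -1.5644

step 1: x_pred=-3.6367  r=3.3767  x^+=-1.6208  v^+=1.8807  a^+=1.0918
step 2: x_pred=-0.3212  r=0.0312  x^+=-0.3026  v^+=2.5431  a^+=1.1002
step 3: x_pred=1.3894  r=-2.4594  x^+=-0.0789  v^+=1.7541  a^+=0.4361
step 4: x_pred=1.0320  r=4.0280  x^+=3.4367  v^+=4.3668  a^+=1.5238
step 5: x_pred=6.2783  r=-9.9383  x^+=0.3452  v^+=-0.5455  a^+=-1.1599
step 6: x_pred=-0.1786  r=-1.7914  x^+=-1.2481  v^+=-2.2774  a^+=-1.6436
step 7: x_pred=-2.8778  r=2.8778  x^+=-1.1597  v^+=-1.5644  a^+=-0.8665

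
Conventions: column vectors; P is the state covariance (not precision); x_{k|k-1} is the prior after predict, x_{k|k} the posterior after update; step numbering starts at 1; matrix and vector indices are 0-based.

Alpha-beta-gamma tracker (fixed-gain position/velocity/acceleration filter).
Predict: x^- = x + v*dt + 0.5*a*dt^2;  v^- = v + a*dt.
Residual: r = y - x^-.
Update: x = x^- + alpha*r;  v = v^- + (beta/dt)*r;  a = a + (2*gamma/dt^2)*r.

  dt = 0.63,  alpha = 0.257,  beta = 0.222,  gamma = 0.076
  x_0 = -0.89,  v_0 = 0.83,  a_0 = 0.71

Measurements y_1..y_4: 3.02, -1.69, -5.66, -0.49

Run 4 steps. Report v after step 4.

step 1: x_pred=-0.2262  r=3.2462  x^+=0.6081  v^+=2.4212  a^+=1.9532
step 2: x_pred=2.5210  r=-4.2110  x^+=1.4388  v^+=2.1678  a^+=0.3405
step 3: x_pred=2.8721  r=-8.5321  x^+=0.6794  v^+=-0.6242  a^+=-2.9270
step 4: x_pred=-0.2948  r=-0.1952  x^+=-0.3449  v^+=-2.5370  a^+=-3.0018

v_post = -2.5370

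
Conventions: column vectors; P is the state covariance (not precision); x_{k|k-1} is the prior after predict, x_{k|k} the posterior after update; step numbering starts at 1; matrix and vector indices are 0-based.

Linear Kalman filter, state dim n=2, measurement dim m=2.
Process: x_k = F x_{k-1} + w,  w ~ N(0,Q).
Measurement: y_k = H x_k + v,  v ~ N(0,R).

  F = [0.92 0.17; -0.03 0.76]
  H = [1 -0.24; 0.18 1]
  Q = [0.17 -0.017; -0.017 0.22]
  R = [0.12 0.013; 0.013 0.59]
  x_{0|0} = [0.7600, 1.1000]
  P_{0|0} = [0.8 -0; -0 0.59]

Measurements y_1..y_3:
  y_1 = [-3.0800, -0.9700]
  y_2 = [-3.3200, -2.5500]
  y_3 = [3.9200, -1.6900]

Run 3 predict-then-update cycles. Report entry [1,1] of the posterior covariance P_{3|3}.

P_post[1,1] = 0.2096

step 1: x^-=[0.8862, 0.8132]  P^-=[0.8642 0.0371; 0.0371 0.5615]  S=[0.9987 0.0693; 0.0693 1.1929]  K=[0.8486 0.1122; -0.1313 0.4840]  nu=[-3.7710, -1.9427]  x^+=[-2.5319, 0.3683]  P^+=[0.1168 0.0562; 0.0562 0.2737]
step 2: x^-=[-2.2667, 0.3559]  P^-=[0.2943 0.0542; 0.0542 0.3756]  S=[0.4100 0.0277; 0.0277 0.9947]  K=[0.6802 0.0888; -0.1141 0.3906]  nu=[-0.9679, -2.4979]  x^+=[-3.1469, -0.5094]  P^+=[0.0934 0.0444; 0.0444 0.2210]
step 3: x^-=[-2.9818, -0.2927]  P^-=[0.2694 0.0398; 0.0398 0.3457]  S=[0.3902 0.0166; 0.0166 0.9588]  K=[0.6625 0.0806; -0.1264 0.3702]  nu=[6.8315, -0.8606]  x^+=[1.4745, -1.4747]  P^+=[0.0901 0.0400; 0.0400 0.2096]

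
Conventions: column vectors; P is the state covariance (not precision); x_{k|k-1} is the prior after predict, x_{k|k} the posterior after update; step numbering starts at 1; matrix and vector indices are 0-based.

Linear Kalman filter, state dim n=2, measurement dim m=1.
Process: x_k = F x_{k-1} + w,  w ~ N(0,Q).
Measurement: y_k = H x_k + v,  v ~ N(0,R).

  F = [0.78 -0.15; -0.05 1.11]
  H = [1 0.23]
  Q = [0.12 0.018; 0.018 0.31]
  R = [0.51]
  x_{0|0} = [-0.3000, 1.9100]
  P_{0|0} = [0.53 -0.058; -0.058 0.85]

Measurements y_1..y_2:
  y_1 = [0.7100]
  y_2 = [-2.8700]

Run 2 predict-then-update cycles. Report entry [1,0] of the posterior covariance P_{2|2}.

step 1: x^-=[-0.5205, 2.1351]  P^-=[0.4751 -0.1948; -0.1948 1.3650]  S=[0.9677]  K=[0.4447; 0.1231]  nu=[0.7394]  x^+=[-0.1917, 2.2261]  P^+=[0.2838 -0.2478; -0.2478 1.3504]
step 2: x^-=[-0.4834, 2.4806]  P^-=[0.3810 -0.4343; -0.4343 2.0020]  S=[0.7971]  K=[0.3527; 0.0328]  nu=[-2.9571]  x^+=[-1.5263, 2.3836]  P^+=[0.2819 -0.4435; -0.4435 2.0012]

P_post[1,0] = -0.4435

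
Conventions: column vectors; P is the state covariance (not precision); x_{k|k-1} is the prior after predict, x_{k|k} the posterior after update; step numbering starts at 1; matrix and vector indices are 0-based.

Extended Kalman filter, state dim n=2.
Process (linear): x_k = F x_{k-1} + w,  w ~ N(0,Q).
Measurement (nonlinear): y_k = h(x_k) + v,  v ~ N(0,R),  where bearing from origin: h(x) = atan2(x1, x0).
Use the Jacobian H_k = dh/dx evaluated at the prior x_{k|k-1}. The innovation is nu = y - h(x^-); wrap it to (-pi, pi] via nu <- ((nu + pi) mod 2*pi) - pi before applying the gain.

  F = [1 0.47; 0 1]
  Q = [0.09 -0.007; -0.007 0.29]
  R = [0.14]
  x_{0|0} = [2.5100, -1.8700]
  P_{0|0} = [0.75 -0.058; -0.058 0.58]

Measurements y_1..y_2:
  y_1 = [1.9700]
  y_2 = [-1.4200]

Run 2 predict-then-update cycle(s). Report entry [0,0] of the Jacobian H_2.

H_jac[0,0] = -0.0295

step 1: x^-=[1.6311, -1.8700]  P^-=[0.9136 0.2076; 0.2076 0.8700]  H_jac=[0.3037 0.2649]  S=[0.3187]  K=[1.0431; 0.9209]  nu=[2.8235]  x^+=[4.5763, 0.7302]  P^+=[0.5668 -0.0986; -0.0986 0.5997]
step 2: x^-=[4.9195, 0.7302]  P^-=[0.6966 0.1763; 0.1763 0.8897]  H_jac=[-0.0295 0.1989]  S=[0.1737]  K=[0.0834; 0.9886]  nu=[-1.5674]  x^+=[4.7887, -0.8192]  P^+=[0.6954 0.1620; 0.1620 0.7199]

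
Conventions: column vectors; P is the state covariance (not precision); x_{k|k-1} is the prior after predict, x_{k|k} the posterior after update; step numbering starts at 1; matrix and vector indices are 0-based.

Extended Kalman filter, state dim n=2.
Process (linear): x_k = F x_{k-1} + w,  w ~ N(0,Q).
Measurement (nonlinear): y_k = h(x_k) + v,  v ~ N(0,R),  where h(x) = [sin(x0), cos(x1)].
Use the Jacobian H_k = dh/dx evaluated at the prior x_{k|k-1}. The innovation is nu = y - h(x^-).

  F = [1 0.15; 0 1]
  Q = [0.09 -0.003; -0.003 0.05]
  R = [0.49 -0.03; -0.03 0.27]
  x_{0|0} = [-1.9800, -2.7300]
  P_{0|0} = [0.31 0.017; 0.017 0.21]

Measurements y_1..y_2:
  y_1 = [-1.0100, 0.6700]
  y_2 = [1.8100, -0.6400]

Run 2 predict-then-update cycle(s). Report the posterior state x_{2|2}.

x_post = [-3.5755, -2.2757]

step 1: x^-=[-2.3895, -2.7300]  P^-=[0.4098 0.0455; 0.0455 0.2600]  H_jac=[-0.7303 0.0000; 0.0000 0.4001]  S=[0.7086 -0.0433; -0.0433 0.3116]  K=[-0.4224 -0.0003; -0.0267 0.3301]  nu=[-0.3268, 1.5865]  x^+=[-2.2519, -2.1976]  P^+=[0.2834 0.0315; 0.0315 0.2248]
step 2: x^-=[-2.5815, -2.1976]  P^-=[0.3879 0.0622; 0.0622 0.2748]  H_jac=[-0.8472 0.0000; 0.0000 0.8099]  S=[0.7684 -0.0727; -0.0727 0.4502]  K=[-0.4236 0.0435; -0.0222 0.4907]  nu=[2.3413, -0.0535]  x^+=[-3.5755, -2.2757]  P^+=[0.2465 0.0302; 0.0302 0.1644]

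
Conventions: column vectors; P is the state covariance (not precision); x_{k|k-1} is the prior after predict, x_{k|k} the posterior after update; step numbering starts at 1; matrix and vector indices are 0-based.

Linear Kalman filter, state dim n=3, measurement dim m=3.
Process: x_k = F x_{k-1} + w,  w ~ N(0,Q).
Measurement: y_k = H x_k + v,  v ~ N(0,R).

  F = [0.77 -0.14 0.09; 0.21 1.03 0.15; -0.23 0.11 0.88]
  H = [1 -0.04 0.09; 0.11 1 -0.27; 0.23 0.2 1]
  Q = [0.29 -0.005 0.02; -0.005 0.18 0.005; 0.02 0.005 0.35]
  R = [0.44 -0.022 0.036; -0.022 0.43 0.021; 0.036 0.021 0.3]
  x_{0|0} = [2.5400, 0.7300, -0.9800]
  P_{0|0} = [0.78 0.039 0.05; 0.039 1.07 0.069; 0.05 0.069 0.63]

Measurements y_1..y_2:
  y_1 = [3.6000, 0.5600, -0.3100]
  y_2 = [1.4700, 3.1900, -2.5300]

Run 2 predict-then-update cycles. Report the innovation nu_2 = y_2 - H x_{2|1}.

innov = [-0.4981, 1.7852, -1.5014]

step 1: x^-=[1.7654, 1.1383, -1.3663]  P^-=[0.7753 0.0168 -0.0551; 0.0168 1.4051 0.2346; -0.0551 0.2346 0.8832]  S=[1.2118 0.0403 0.2243; 0.0403 1.7891 0.3067; 0.2243 0.3067 1.3505]  K=[0.6379 0.0552 -0.0248; -0.0826 0.7123 0.2366; -0.1182 -0.1277 0.7280]  nu=[2.0031, -1.1414, 0.4226]  x^+=[2.9697, 0.2598, -1.1496]  P^+=[0.2810 -0.0329 -0.0414; -0.0329 0.3236 0.0258; -0.0414 0.0258 0.2158]
step 2: x^-=[2.1468, 0.7188, -1.6661]  P^-=[0.4654 -0.0321 -0.0516; -0.0321 0.5317 0.0812; -0.0516 0.0812 0.5593]  S=[0.9035 -0.0161 0.1285; -0.0161 0.9603 0.0544; 0.1285 0.0544 0.9110]  K=[0.5152 0.0442 -0.0215; -0.0670 0.5161 0.1764; -0.0980 -0.1164 0.6395]  nu=[-0.4981, 1.7852, -1.5014]  x^+=[2.0014, 1.4086, -2.7854]  P^+=[0.2269 -0.0269 -0.0338; -0.0269 0.2356 0.0204; -0.0338 0.0204 0.1896]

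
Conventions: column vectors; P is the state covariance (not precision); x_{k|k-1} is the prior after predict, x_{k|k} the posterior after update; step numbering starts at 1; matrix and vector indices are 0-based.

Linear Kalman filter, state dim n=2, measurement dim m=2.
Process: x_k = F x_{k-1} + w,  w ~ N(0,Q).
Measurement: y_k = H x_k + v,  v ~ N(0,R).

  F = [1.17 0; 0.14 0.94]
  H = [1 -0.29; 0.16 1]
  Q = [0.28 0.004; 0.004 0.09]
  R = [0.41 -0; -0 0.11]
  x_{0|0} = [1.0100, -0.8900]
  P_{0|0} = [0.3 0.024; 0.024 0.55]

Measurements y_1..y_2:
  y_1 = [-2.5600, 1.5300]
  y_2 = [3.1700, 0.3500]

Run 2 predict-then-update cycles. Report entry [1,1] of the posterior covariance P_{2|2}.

step 1: x^-=[1.1817, -0.6952]  P^-=[0.6907 0.0795; 0.0795 0.5882]  S=[1.1040 0.0158; 0.0158 0.7413]  K=[0.6012 0.2436; -0.0941 0.8126]  nu=[-3.9433, 2.0361]  x^+=[-0.6932, 1.3303]  P^+=[0.2430 -0.0121; -0.0121 0.0913]
step 2: x^-=[-0.8111, 1.1535]  P^-=[0.6126 0.0305; 0.0305 0.1723]  S=[1.0194 0.0772; 0.0772 0.3077]  K=[0.5715 0.2744; -0.0639 0.5917]  nu=[4.3156, -0.6737]  x^+=[1.4705, 0.4792]  P^+=[0.2323 -0.0070; -0.0070 0.0662]

P_post[1,1] = 0.0662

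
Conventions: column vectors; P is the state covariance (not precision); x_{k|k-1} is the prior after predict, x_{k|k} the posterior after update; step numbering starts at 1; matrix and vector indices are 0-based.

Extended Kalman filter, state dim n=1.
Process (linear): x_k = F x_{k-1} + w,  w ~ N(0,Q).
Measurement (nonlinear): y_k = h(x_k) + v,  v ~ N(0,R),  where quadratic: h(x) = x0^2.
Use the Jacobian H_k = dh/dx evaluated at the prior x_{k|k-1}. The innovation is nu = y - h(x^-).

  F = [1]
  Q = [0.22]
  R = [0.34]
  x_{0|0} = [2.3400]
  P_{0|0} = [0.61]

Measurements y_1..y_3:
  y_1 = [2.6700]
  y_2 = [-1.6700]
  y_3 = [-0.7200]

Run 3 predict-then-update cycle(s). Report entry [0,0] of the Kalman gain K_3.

step 1: x^-=[2.3400]  P^-=[0.8300]  H_jac=[4.6800]  S=[18.5190]  K=[0.2098]  nu=[-2.8056]  x^+=[1.7515]  P^+=[0.0152]
step 2: x^-=[1.7515]  P^-=[0.2352]  H_jac=[3.5030]  S=[3.2267]  K=[0.2554]  nu=[-4.7378]  x^+=[0.5415]  P^+=[0.0248]
step 3: x^-=[0.5415]  P^-=[0.2448]  H_jac=[1.0831]  S=[0.6272]  K=[0.4227]  nu=[-1.0133]  x^+=[0.1132]  P^+=[0.1327]

K[0,0] = 0.4227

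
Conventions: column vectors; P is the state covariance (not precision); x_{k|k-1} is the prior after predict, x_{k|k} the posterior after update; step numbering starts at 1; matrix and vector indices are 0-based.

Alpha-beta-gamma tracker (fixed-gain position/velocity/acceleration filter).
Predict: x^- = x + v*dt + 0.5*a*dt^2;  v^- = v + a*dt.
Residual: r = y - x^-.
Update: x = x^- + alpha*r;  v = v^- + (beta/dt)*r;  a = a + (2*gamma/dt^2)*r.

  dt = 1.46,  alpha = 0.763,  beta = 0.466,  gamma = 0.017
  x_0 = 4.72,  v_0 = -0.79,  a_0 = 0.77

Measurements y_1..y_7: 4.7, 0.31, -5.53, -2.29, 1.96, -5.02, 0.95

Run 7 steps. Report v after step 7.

v_post = 1.7780

step 1: x_pred=4.3873  r=0.3127  x^+=4.6259  v^+=0.4340  a^+=0.7750
step 2: x_pred=6.0855  r=-5.7755  x^+=1.6788  v^+=-0.2779  a^+=0.6829
step 3: x_pred=2.0008  r=-7.5308  x^+=-3.7452  v^+=-1.6846  a^+=0.5627
step 4: x_pred=-5.6050  r=3.3150  x^+=-3.0756  v^+=0.1951  a^+=0.6156
step 5: x_pred=-2.1347  r=4.0947  x^+=0.9895  v^+=2.4008  a^+=0.6809
step 6: x_pred=5.2205  r=-10.2405  x^+=-2.5930  v^+=0.1264  a^+=0.5176
step 7: x_pred=-1.8568  r=2.8068  x^+=0.2848  v^+=1.7780  a^+=0.5624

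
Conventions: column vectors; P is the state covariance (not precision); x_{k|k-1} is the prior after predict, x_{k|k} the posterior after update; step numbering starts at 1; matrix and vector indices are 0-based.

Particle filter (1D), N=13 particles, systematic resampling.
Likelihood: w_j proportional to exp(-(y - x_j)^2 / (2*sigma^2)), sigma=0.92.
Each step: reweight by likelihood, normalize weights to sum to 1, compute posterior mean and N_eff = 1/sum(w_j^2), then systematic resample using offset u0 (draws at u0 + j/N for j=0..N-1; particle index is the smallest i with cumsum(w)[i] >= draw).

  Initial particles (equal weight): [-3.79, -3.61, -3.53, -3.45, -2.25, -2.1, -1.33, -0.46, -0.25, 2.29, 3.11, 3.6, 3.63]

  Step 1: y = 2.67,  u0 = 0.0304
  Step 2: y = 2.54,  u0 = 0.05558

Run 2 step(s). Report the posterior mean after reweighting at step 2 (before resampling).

step 1: w=[0.0000, 0.0000, 0.0000, 0.0000, 0.0000, 0.0000, 0.0000, 0.0010, 0.0022, 0.3061, 0.2973, 0.2000, 0.1934]  mean=3.0465  Neff=3.8537  idx=[9, 9, 9, 9, 10, 10, 10, 10, 11, 11, 11, 12, 12]
step 2: w=[0.0994, 0.0994, 0.0994, 0.0994, 0.0852, 0.0852, 0.0852, 0.0852, 0.0531, 0.0531, 0.0531, 0.0511, 0.0511]  mean=2.9151  Neff=12.1581  idx=[0, 1, 2, 2, 3, 4, 5, 6, 7, 8, 9, 11, 12]

post_mean = 2.9151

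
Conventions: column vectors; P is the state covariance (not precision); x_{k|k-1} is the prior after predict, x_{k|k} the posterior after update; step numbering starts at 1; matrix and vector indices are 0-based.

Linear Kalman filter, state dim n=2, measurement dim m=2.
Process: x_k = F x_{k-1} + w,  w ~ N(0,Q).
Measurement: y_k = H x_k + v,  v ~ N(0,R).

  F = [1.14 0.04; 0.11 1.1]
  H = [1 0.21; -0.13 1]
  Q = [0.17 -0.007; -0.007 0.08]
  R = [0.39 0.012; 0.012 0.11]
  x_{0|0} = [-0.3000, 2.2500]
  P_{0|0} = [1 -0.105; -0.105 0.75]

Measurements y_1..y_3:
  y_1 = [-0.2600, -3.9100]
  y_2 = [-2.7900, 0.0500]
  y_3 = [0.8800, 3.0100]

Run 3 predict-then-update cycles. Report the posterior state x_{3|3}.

step 1: x^-=[-0.2520, 2.4420]  P^-=[1.4612 0.0193; 0.0193 0.9742]  S=[1.9023 0.0454; 0.0454 1.1039]  K=[0.7747 -0.1865; 0.0968 0.8763]  nu=[-0.5208, -6.3848]  x^+=[0.5350, -3.2032]  P^+=[0.2942 0.0270; 0.0270 0.1011]
step 2: x^-=[0.4818, -3.4647]  P^-=[0.5550 0.0684; 0.0684 0.2124]  S=[0.9831 0.0509; 0.0509 0.3140]  K=[0.5847 -0.1069; 0.0820 0.6348]  nu=[-2.5442, 3.5773]  x^+=[-1.3883, -1.4024]  P^+=[0.2217 0.0241; 0.0241 0.0739]
step 3: x^-=[-1.6388, -1.6954]  P^-=[0.4604 0.0543; 0.0543 0.1780]  S=[0.8811 0.0424; 0.0424 0.2816]  K=[0.5404 -0.1009; 0.0755 0.5955]  nu=[2.8748, 4.4923]  x^+=[-0.5385, 1.1968]  P^+=[0.2049 0.0220; 0.0220 0.0693]

x_post = [-0.5385, 1.1968]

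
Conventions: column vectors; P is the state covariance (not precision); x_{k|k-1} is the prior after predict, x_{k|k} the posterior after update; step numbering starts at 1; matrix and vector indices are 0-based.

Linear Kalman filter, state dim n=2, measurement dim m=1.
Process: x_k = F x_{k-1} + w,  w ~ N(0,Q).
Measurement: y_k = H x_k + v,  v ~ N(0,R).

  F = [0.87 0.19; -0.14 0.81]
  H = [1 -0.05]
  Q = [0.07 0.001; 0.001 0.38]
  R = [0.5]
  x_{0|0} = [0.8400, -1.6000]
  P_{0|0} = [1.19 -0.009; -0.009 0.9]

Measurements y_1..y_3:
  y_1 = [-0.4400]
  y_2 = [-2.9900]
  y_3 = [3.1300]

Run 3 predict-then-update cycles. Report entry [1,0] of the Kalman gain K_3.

K[1,0] = 0.1878

step 1: x^-=[0.4268, -1.4136]  P^-=[1.0002 -0.0115; -0.0115 0.9959]  S=[1.5039]  K=[0.6655; -0.0408]  nu=[-0.9375]  x^+=[-0.1971, -1.3754]  P^+=[0.3342 0.0293; 0.0293 0.9934]
step 2: x^-=[-0.4328, -1.0865]  P^-=[0.3685 0.1330; 0.1330 1.0316]  S=[0.8578]  K=[0.4218; 0.0949]  nu=[-2.6115]  x^+=[-1.5344, -1.3344]  P^+=[0.2159 0.0987; 0.0987 1.0239]
step 3: x^-=[-1.5885, -0.8661]  P^-=[0.3030 0.1992; 0.1992 1.0336]  S=[0.7856]  K=[0.3730; 0.1878]  nu=[4.6752]  x^+=[0.1551, 0.0118]  P^+=[0.1937 0.1442; 0.1442 1.0059]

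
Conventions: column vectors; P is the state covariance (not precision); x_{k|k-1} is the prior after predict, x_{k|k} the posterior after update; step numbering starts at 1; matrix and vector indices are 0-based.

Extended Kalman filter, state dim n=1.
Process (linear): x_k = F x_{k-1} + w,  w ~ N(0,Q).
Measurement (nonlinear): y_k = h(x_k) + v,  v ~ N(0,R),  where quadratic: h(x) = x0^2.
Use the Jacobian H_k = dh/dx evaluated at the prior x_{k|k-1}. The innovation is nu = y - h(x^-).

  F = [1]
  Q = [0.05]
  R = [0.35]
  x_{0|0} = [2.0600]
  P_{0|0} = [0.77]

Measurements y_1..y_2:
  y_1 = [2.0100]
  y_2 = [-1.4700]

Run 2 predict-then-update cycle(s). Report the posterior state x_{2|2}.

x_post = [0.7183]

step 1: x^-=[2.0600]  P^-=[0.8200]  H_jac=[4.1200]  S=[14.2690]  K=[0.2368]  nu=[-2.2336]  x^+=[1.5312]  P^+=[0.0201]
step 2: x^-=[1.5312]  P^-=[0.0701]  H_jac=[3.0623]  S=[1.0075]  K=[0.2131]  nu=[-3.8145]  x^+=[0.7183]  P^+=[0.0244]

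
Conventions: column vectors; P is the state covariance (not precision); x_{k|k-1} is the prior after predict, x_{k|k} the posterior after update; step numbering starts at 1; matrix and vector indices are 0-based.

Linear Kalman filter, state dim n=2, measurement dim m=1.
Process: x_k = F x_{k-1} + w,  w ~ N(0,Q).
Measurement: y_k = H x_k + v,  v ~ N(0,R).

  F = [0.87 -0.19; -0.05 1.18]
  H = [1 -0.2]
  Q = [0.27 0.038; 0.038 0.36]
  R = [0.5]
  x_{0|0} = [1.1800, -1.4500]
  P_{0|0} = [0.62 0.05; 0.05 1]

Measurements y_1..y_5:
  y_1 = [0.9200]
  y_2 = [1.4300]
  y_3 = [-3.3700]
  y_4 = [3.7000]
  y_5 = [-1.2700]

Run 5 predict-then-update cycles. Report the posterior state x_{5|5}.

x_post = [-0.0073, 0.0990]

step 1: x^-=[1.3021, -1.7700]  P^-=[0.7588 -0.1614; -0.1614 1.7481]  S=[1.3933]  K=[0.5678; -0.3667]  nu=[-0.7361]  x^+=[0.8841, -1.5000]  P^+=[0.3097 0.1288; 0.1288 1.5607]
step 2: x^-=[1.0542, -1.8143]  P^-=[0.5181 -0.1920; -0.1920 2.5186]  S=[1.1957]  K=[0.4655; -0.5818]  nu=[0.0129]  x^+=[1.0602, -1.8218]  P^+=[0.2591 0.1319; 0.1319 2.1139]
step 3: x^-=[1.2685, -2.2027]  P^-=[0.4988 -0.3106; -0.3106 3.2884]  S=[1.2546]  K=[0.4471; -0.7718]  nu=[-5.0791]  x^+=[-1.0024, 1.7172]  P^+=[0.2480 0.1223; 0.1223 2.5412]
step 4: x^-=[-1.1983, 2.0764]  P^-=[0.5090 -0.4158; -0.4158 3.8845]  S=[1.3307]  K=[0.4450; -0.8963]  nu=[5.3136]  x^+=[1.1663, -2.6860]  P^+=[0.2455 0.1150; 0.1150 2.8156]
step 5: x^-=[1.5250, -3.2278]  P^-=[0.5194 -0.4848; -0.4848 4.2674]  S=[1.3841]  K=[0.4454; -0.9669]  nu=[-3.4405]  x^+=[-0.0073, 0.0990]  P^+=[0.2449 0.1112; 0.1112 2.9734]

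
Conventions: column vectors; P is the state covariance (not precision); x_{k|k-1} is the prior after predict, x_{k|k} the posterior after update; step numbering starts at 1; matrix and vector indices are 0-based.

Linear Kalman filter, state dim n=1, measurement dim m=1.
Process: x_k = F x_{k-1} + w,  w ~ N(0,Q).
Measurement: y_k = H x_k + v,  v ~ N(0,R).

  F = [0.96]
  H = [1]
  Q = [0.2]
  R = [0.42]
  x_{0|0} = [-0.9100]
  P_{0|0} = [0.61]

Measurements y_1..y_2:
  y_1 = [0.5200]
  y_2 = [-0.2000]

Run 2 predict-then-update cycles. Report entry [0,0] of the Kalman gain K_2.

step 1: x^-=[-0.8736]  P^-=[0.7622]  S=[1.1822]  K=[0.6447]  nu=[1.3936]  x^+=[0.0249]  P^+=[0.2708]
step 2: x^-=[0.0239]  P^-=[0.4496]  S=[0.8696]  K=[0.5170]  nu=[-0.2239]  x^+=[-0.0919]  P^+=[0.2171]

K[0,0] = 0.5170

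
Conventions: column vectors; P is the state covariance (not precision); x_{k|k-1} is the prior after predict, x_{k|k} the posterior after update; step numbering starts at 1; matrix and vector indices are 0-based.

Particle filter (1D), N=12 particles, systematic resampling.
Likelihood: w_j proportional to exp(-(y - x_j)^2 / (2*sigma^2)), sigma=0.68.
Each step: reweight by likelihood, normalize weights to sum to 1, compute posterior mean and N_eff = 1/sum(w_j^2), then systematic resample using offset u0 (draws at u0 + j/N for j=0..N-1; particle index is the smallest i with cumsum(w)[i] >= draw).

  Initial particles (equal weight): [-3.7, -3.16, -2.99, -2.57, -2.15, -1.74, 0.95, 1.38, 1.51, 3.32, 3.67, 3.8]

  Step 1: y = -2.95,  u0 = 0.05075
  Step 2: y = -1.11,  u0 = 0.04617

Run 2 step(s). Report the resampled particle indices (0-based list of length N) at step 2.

resampled_idx = [5, 7, 8, 10, 10, 10, 11, 11, 11, 11, 11, 11]

step 1: w=[0.1342, 0.2350, 0.2460, 0.2108, 0.1234, 0.0506, 0.0000, 0.0000, 0.0000, 0.0000, 0.0000, 0.0000]  mean=-2.8698  Neff=5.1024  idx=[0, 0, 1, 1, 2, 2, 2, 3, 3, 3, 4, 5]
step 2: w=[0.0005, 0.0005, 0.0079, 0.0079, 0.0162, 0.0162, 0.0162, 0.0739, 0.0739, 0.0739, 0.2301, 0.4825]  mean=-2.1037  Neff=3.2989  idx=[5, 7, 8, 10, 10, 10, 11, 11, 11, 11, 11, 11]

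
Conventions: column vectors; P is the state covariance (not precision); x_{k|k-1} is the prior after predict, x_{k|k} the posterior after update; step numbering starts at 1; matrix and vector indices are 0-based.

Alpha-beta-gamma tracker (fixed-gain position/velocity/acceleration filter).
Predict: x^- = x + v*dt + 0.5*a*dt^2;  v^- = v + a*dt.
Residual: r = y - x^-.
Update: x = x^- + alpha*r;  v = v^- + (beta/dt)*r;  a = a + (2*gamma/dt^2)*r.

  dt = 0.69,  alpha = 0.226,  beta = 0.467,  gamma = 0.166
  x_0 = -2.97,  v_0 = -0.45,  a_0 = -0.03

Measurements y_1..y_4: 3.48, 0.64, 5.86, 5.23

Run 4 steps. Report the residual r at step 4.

step 1: x_pred=-3.2876  r=6.7676  x^+=-1.7582  v^+=4.1097  a^+=4.6893
step 2: x_pred=2.1938  r=-1.5538  x^+=1.8427  v^+=6.2937  a^+=3.6058
step 3: x_pred=7.0437  r=-1.1837  x^+=6.7762  v^+=7.9805  a^+=2.7804
step 4: x_pred=12.9446  r=-7.7146  x^+=11.2011  v^+=4.6777  a^+=-2.5993

resid = -7.7146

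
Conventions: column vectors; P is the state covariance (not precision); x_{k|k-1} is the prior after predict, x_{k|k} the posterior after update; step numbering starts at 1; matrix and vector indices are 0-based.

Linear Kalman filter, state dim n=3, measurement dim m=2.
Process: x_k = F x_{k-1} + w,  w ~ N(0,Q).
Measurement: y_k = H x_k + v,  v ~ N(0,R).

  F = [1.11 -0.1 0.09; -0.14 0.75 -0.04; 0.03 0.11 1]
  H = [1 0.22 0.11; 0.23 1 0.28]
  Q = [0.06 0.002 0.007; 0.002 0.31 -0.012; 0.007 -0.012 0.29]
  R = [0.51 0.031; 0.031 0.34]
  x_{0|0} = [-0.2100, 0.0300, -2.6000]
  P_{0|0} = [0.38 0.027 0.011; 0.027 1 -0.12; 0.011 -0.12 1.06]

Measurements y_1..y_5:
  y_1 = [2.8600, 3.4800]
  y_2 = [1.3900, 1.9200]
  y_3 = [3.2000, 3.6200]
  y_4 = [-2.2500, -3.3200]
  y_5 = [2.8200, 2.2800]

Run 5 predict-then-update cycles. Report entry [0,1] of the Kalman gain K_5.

step 1: x^-=[-0.4701, 0.1559, -2.6030]  P^-=[0.5451 -0.1222 0.1303; -0.1222 0.8833 -0.0643; 0.1303 -0.0643 1.3369]  S=[1.0859 0.2922; 0.2922 1.2815]  K=[0.5137 -0.0862; -0.1235 0.6814; 0.1822 0.2237]  nu=[3.5821, 4.1611]  x^+=[1.0113, 2.5490, -1.0193]  P^+=[0.2750 -0.0835 0.0244; -0.0835 0.3208 -0.2635; 0.0244 -0.2635 1.2129]
step 2: x^-=[0.7759, 1.8110, -0.7086]  P^-=[0.4400 -0.1600 0.1627; -0.1600 0.5314 -0.2357; 0.1627 -0.2357 1.4499]  S=[0.9472 0.1349; 0.1349 0.8237]  K=[0.4592 -0.0913; -0.1505 0.5450; 0.2555 0.2103]  nu=[0.2936, 0.1290]  x^+=[0.8990, 1.8371, -0.6064]  P^+=[0.2447 -0.0892 0.0575; -0.0892 0.2874 -0.3082; 0.0575 -0.3082 1.3372]
step 3: x^-=[0.7596, 1.2762, -0.3774]  P^-=[0.4120 -0.1632 0.2135; -0.1632 0.5165 -0.2814; 0.2135 -0.2814 1.5659]  S=[0.9275 0.1330; 0.1330 0.7959]  K=[0.4430 -0.0849; -0.1629 0.5300; 0.3197 0.2056]  nu=[2.2012, 2.2748]  x^+=[1.5415, 2.1234, 0.7941]  P^+=[0.2343 -0.0935 0.0876; -0.0935 0.2913 -0.3379; 0.0876 -0.3379 1.4200]
step 4: x^-=[1.5702, 1.3449, 1.0739]  P^-=[0.4074 -0.1697 0.2561; -0.1697 0.5216 -0.3107; 0.2561 -0.3107 1.6440]  S=[0.9292 0.1367; 0.1367 0.7930]  K=[0.4405 -0.0813; -0.1737 0.5288; 0.3673 0.1996]  nu=[-4.2342, -5.3268]  x^+=[0.1381, -0.7363, -1.5449]  P^+=[0.2316 -0.0983 0.1107; -0.0983 0.2970 -0.3570; 0.1107 -0.3570 1.4670]
step 5: x^-=[0.0879, -0.5098, -1.6218]  P^-=[0.4106 -0.1765 0.2871; -0.1765 0.5272 -0.3296; 0.2871 -0.3296 1.6883]  S=[0.9360 0.1390; 0.1390 0.7925]  K=[0.4427 -0.0799; -0.1821 0.5295; 0.3988 0.1939]  nu=[3.0227, 3.2237]  x^+=[1.1687, 0.6468, 0.2089]  P^+=[0.2319 -0.1022 0.1266; -0.1022 0.3008 -0.3675; 0.1266 -0.3675 1.4880]

K[0,1] = -0.0799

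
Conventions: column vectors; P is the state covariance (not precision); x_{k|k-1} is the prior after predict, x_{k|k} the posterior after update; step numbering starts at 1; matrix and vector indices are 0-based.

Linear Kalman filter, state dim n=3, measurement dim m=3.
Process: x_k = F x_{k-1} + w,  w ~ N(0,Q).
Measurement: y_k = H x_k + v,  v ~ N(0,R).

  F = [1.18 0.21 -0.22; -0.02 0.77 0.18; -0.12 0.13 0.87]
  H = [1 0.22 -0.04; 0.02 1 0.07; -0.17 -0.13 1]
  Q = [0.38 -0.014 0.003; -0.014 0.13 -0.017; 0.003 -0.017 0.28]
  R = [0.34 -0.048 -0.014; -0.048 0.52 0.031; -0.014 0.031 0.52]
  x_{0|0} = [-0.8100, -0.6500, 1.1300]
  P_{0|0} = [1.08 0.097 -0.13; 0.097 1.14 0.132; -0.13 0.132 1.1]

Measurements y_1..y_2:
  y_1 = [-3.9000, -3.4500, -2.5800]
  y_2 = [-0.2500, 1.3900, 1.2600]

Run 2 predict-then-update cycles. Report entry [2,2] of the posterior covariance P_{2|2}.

step 1: x^-=[-1.3409, -0.2809, 0.9958]  P^-=[2.0907 0.1435 -0.4335; 0.1435 0.8765 0.3593; -0.4335 0.3593 1.2014]  S=[2.5665 0.2885 -0.8220; 0.2885 1.4581 0.3218; -0.8220 0.3218 1.8569]  K=[0.8171 -0.0409 -0.0661; 0.0742 0.5949 0.0487; 0.0353 0.1474 0.6516]  nu=[-2.4575, -3.2120, -3.8403]  x^+=[-2.9639, -2.5612, -2.0667]  P^+=[0.2954 -0.0680 -0.0057; -0.0680 0.3037 0.0707; -0.0057 0.0707 0.3511]
step 2: x^-=[-3.5806, -2.2848, -1.7753]  P^-=[0.7845 -0.0578 -0.1016; -0.0578 0.3433 0.1248; -0.1016 0.1248 0.5745]  S=[1.1225 -0.0266 -0.2446; -0.0266 0.8813 0.1567; -0.2446 0.1567 1.1225]  K=[0.6794 -0.0263 -0.0508; 0.0274 0.3934 0.0312; 0.0258 0.0959 0.5049]  nu=[3.7622, 3.8707, 2.1296]  x^+=[-1.2346, -0.5923, -0.2317]  P^+=[0.2445 -0.0526 -0.0020; -0.0526 0.2021 0.0454; -0.0020 0.0454 0.2707]

P_post[2,2] = 0.2707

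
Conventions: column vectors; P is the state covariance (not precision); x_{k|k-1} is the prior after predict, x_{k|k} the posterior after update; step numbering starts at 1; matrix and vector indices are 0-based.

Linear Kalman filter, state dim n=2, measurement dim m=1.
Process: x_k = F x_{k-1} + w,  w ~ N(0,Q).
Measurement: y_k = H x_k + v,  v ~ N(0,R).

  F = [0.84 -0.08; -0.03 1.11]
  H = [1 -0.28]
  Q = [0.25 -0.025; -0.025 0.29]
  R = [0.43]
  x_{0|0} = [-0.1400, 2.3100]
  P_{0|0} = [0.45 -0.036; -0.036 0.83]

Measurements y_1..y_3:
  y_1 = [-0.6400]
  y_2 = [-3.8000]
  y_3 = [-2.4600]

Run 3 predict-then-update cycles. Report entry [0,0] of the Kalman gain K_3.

step 1: x^-=[-0.3024, 2.5683]  P^-=[0.5777 -0.1437; -0.1437 1.3154]  S=[1.1913]  K=[0.5187; -0.4298]  nu=[0.3815]  x^+=[-0.1045, 2.4043]  P^+=[0.2572 0.1219; 0.1219 1.0954]
step 2: x^-=[-0.2801, 2.6719]  P^-=[0.4221 -0.0148; -0.0148 1.6317]  S=[0.9883]  K=[0.4313; -0.4773]  nu=[-2.7717]  x^+=[-1.4755, 3.9948]  P^+=[0.2383 0.1886; 0.1886 1.4066]
step 3: x^-=[-1.5590, 4.4785]  P^-=[0.4018 0.0204; 0.0204 2.0107]  S=[0.9780]  K=[0.4050; -0.5548]  nu=[0.3530]  x^+=[-1.4161, 4.2827]  P^+=[0.2414 0.2401; 0.2401 1.7097]

K[0,0] = 0.4050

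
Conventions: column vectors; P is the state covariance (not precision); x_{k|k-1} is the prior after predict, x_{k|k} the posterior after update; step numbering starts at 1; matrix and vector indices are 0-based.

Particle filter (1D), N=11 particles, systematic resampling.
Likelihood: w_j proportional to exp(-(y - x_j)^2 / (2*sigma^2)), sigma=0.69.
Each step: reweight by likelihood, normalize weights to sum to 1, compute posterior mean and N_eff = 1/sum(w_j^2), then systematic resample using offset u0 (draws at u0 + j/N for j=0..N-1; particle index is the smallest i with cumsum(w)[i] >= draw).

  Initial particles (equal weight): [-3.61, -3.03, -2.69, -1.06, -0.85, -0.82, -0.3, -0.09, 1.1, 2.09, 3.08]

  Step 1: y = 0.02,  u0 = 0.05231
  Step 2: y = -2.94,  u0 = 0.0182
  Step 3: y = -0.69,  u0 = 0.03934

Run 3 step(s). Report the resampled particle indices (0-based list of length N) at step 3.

step 1: w=[0.0000, 0.0000, 0.0001, 0.0861, 0.1323, 0.1397, 0.2631, 0.2893, 0.0861, 0.0033, 0.0000]  mean=-0.3221  Neff=4.8832  idx=[3, 4, 5, 5, 6, 6, 6, 7, 7, 7, 8]
step 2: w=[0.4441, 0.1850, 0.1620, 0.1620, 0.0120, 0.0120, 0.0120, 0.0036, 0.0036, 0.0036, 0.0000]  mean=-0.9055  Neff=3.5163  idx=[0, 0, 0, 0, 0, 1, 1, 2, 2, 3, 3]
step 3: w=[0.0849, 0.0849, 0.0849, 0.0849, 0.0849, 0.0954, 0.0954, 0.0962, 0.0962, 0.0962, 0.0962]  mean=-0.9275  Neff=10.9593  idx=[0, 1, 2, 3, 4, 5, 6, 7, 8, 9, 10]

resampled_idx = [0, 1, 2, 3, 4, 5, 6, 7, 8, 9, 10]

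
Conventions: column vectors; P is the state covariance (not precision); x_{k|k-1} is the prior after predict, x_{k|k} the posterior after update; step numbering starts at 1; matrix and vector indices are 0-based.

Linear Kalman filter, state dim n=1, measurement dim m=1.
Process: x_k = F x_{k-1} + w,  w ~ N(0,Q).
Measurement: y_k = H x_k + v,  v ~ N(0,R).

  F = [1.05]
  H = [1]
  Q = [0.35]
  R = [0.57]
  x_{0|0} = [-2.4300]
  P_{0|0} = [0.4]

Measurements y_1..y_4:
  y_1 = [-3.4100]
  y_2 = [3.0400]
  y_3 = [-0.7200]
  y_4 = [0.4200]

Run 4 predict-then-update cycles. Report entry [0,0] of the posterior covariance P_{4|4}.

step 1: x^-=[-2.5515]  P^-=[0.7910]  S=[1.3610]  K=[0.5812]  nu=[-0.8585]  x^+=[-3.0505]  P^+=[0.3313]
step 2: x^-=[-3.2030]  P^-=[0.7152]  S=[1.2852]  K=[0.5565]  nu=[6.2430]  x^+=[0.2712]  P^+=[0.3172]
step 3: x^-=[0.2848]  P^-=[0.6997]  S=[1.2697]  K=[0.5511]  nu=[-1.0048]  x^+=[-0.2689]  P^+=[0.3141]
step 4: x^-=[-0.2824]  P^-=[0.6963]  S=[1.2663]  K=[0.5499]  nu=[0.7024]  x^+=[0.1038]  P^+=[0.3134]

P_post[0,0] = 0.3134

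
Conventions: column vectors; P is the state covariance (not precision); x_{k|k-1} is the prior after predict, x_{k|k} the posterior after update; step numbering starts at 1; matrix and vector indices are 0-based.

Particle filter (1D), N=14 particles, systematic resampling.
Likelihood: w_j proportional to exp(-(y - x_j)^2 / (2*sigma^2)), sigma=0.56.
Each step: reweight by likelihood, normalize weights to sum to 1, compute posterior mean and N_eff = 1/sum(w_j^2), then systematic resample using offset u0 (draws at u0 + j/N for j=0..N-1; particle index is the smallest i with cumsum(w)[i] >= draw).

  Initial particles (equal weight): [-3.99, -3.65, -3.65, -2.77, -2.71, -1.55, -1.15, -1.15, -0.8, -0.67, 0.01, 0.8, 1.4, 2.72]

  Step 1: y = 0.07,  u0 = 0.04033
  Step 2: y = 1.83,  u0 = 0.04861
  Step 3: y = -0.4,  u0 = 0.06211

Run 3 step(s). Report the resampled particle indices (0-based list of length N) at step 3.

step 1: w=[0.0000, 0.0000, 0.0000, 0.0000, 0.0000, 0.0063, 0.0388, 0.0388, 0.1247, 0.1740, 0.4143, 0.1782, 0.0248, 0.0000]  mean=-0.1340  Neff=3.9543  idx=[6, 8, 8, 9, 9, 10, 10, 10, 10, 10, 10, 11, 11, 11]
step 2: w=[0.0000, 0.0000, 0.0000, 0.0001, 0.0001, 0.0087, 0.0087, 0.0087, 0.0087, 0.0087, 0.0087, 0.3158, 0.3158, 0.3158]  mean=0.7583  Neff=3.3368  idx=[10, 11, 11, 11, 11, 12, 12, 12, 12, 13, 13, 13, 13, 13]
step 3: w=[0.3689, 0.0485, 0.0485, 0.0485, 0.0485, 0.0485, 0.0485, 0.0485, 0.0485, 0.0485, 0.0485, 0.0485, 0.0485, 0.0485]  mean=0.5086  Neff=5.9985  idx=[0, 0, 0, 0, 0, 2, 3, 4, 6, 7, 9, 10, 12, 13]

resampled_idx = [0, 0, 0, 0, 0, 2, 3, 4, 6, 7, 9, 10, 12, 13]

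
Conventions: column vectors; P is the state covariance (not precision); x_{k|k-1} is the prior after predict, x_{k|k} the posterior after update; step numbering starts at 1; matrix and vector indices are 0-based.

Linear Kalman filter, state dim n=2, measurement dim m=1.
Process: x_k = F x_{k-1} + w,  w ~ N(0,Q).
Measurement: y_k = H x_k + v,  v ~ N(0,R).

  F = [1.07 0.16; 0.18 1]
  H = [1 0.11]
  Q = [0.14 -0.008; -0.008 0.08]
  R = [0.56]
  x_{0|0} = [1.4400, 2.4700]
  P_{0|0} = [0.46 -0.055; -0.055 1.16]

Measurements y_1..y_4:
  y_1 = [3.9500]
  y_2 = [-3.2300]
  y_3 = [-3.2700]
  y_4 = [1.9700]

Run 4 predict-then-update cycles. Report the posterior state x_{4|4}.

step 1: x^-=[1.9360, 2.7292]  P^-=[0.6775 0.2058; 0.2058 1.2351]  S=[1.2977]  K=[0.5395; 0.2632]  nu=[1.7138]  x^+=[2.8606, 3.1803]  P^+=[0.2998 0.0214; 0.0214 1.1452]
step 2: x^-=[3.5697, 3.6953]  P^-=[0.5199 0.2565; 0.2565 1.2426]  S=[1.1513]  K=[0.4760; 0.3415]  nu=[-7.2062]  x^+=[0.1393, 1.2341]  P^+=[0.2590 0.0693; 0.0693 1.1083]
step 3: x^-=[0.3465, 1.2592]  P^-=[0.4886 0.2954; 0.2954 1.2217]  S=[1.1284]  K=[0.4618; 0.3809]  nu=[-3.7550]  x^+=[-1.3876, -0.1710]  P^+=[0.2480 0.0969; 0.0969 1.0580]
step 4: x^-=[-1.5121, -0.4208]  P^-=[0.4841 0.3155; 0.3155 1.1809]  S=[1.1279]  K=[0.4600; 0.3949]  nu=[3.5284]  x^+=[0.1111, 0.9727]  P^+=[0.2455 0.1106; 0.1106 1.0050]

x_post = [0.1111, 0.9727]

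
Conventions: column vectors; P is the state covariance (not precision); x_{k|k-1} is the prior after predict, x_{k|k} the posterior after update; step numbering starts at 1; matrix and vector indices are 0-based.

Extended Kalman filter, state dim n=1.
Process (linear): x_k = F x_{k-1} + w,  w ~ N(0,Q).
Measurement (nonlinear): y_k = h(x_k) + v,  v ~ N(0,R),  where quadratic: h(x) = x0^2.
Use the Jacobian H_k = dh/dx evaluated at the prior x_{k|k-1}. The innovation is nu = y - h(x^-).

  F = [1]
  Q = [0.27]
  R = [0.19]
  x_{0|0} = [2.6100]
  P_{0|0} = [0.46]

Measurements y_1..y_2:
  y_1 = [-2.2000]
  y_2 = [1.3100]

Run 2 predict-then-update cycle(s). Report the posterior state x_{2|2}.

step 1: x^-=[2.6100]  P^-=[0.7300]  H_jac=[5.2200]  S=[20.0813]  K=[0.1898]  nu=[-9.0121]  x^+=[0.8999]  P^+=[0.0069]
step 2: x^-=[0.8999]  P^-=[0.2769]  H_jac=[1.7998]  S=[1.0869]  K=[0.4585]  nu=[0.5002]  x^+=[1.1292]  P^+=[0.0484]

x_post = [1.1292]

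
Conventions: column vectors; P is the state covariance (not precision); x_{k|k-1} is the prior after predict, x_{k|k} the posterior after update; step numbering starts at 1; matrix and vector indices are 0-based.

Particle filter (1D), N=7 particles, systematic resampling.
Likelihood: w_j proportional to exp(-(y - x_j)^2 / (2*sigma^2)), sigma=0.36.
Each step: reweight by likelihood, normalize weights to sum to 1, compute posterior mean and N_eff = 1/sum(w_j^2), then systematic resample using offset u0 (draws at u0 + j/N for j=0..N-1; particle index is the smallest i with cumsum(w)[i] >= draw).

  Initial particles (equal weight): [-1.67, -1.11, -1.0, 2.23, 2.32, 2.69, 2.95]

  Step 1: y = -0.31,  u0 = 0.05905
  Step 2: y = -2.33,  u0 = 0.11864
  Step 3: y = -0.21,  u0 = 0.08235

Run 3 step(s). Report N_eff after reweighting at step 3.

step 1: w=[0.0033, 0.3459, 0.6509, 0.0000, 0.0000, 0.0000, 0.0000]  mean=-1.0402  Neff=1.8406  idx=[1, 1, 1, 2, 2, 2, 2]
step 2: w=[0.2296, 0.2296, 0.2296, 0.0778, 0.0778, 0.0778, 0.0778]  mean=-1.0758  Neff=5.4837  idx=[0, 1, 1, 2, 3, 4, 6]
step 3: w=[0.0986, 0.0986, 0.0986, 0.0986, 0.2019, 0.2019, 0.2019]  mean=-1.0434  Neff=6.2046  idx=[0, 2, 3, 4, 5, 5, 6]

N_eff = 6.2046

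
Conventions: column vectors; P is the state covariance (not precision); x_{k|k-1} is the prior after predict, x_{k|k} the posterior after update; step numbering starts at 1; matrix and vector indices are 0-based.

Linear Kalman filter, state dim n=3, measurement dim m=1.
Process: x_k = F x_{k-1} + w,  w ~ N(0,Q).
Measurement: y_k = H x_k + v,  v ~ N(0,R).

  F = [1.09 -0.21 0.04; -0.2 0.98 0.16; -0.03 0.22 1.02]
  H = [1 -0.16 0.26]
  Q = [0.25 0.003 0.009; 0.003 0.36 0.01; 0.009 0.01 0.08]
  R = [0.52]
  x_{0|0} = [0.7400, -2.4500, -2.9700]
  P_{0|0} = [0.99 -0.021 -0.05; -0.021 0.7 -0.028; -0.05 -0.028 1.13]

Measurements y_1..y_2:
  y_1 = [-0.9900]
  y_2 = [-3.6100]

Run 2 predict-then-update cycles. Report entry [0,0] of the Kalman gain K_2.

K[0,0] = 0.5704

step 1: x^-=[1.2023, -3.0242, -3.5906]  P^-=[1.4646 -0.3814 -0.0646; -0.3814 1.1035 0.3343; -0.0646 0.3343 1.2812]  S=[2.1602]  K=[0.6985; -0.2181; 0.0996]  nu=[-1.7426]  x^+=[-0.0149, -2.6442, -3.7641]  P^+=[0.4107 -0.0524 -0.2148; -0.0524 1.0007 0.3812; -0.2148 0.3812 1.2598]
step 2: x^-=[0.3885, -3.1906, -4.4207]  P^-=[0.7829 -0.3762 -0.3290; -0.3762 1.5236 0.8770; -0.3290 0.8770 1.6244]  S=[1.3281]  K=[0.5704; -0.2951; -0.0354]  nu=[-3.3596]  x^+=[-1.5280, -2.1991, -4.3019]  P^+=[0.3508 -0.1526 -0.3022; -0.1526 1.4079 0.8631; -0.3022 0.8631 1.6227]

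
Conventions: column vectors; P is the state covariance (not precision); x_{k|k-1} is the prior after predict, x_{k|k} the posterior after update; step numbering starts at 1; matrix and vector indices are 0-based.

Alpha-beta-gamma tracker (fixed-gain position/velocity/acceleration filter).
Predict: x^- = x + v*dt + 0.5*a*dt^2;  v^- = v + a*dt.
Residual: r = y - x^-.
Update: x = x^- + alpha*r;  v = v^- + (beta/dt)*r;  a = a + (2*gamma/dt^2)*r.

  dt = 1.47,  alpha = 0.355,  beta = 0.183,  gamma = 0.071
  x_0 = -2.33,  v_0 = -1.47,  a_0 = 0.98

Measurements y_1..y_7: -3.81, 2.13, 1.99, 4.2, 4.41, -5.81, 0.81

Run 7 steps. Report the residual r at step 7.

resid = -9.9867

step 1: x_pred=-3.4321  r=-0.3779  x^+=-3.5662  v^+=-0.0764  a^+=0.9552
step 2: x_pred=-2.6466  r=4.7766  x^+=-0.9509  v^+=1.9223  a^+=1.2691
step 3: x_pred=3.2460  r=-1.2560  x^+=2.8001  v^+=3.6314  a^+=1.1865
step 4: x_pred=9.4203  r=-5.2203  x^+=7.5671  v^+=4.7257  a^+=0.8435
step 5: x_pred=15.4252  r=-11.0152  x^+=11.5148  v^+=4.5944  a^+=0.1196
step 6: x_pred=18.3978  r=-24.2078  x^+=9.8040  v^+=1.7566  a^+=-1.4711
step 7: x_pred=10.7967  r=-9.9867  x^+=7.2514  v^+=-1.6492  a^+=-2.1274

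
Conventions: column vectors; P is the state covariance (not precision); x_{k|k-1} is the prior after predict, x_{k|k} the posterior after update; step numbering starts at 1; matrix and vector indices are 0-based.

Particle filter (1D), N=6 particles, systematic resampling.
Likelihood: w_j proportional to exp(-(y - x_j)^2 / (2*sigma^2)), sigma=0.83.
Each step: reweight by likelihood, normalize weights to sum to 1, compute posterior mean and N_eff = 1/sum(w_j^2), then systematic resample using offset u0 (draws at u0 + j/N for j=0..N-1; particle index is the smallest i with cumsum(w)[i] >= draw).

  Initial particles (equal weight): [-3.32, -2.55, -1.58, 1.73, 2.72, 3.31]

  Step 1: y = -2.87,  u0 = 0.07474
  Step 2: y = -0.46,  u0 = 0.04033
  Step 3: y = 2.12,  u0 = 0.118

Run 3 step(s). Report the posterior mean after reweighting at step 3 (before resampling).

step 1: w=[0.4130, 0.4441, 0.1430, 0.0000, 0.0000, 0.0000]  mean=-2.7293  Neff=2.5761  idx=[0, 0, 0, 1, 1, 2]
step 2: w=[0.0053, 0.0053, 0.0053, 0.0850, 0.0850, 0.8141]  mean=-1.7727  Neff=1.4766  idx=[3, 5, 5, 5, 5, 5]
step 3: w=[0.0006, 0.1999, 0.1999, 0.1999, 0.1999, 0.1999]  mean=-1.5805  Neff=5.0055  idx=[1, 2, 3, 4, 4, 5]

post_mean = -1.5805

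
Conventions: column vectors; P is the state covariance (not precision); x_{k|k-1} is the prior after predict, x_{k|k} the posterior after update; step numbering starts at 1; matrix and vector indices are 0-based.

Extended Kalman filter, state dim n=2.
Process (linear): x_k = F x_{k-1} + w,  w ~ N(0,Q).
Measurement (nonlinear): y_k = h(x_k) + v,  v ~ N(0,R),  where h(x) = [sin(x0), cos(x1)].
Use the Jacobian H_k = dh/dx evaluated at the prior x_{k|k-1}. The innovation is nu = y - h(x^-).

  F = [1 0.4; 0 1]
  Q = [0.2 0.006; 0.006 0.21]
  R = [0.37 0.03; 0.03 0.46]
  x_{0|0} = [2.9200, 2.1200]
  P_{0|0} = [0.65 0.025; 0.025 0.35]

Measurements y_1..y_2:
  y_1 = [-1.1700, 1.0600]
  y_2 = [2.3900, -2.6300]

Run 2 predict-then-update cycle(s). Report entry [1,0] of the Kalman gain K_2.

step 1: x^-=[3.7680, 2.1200]  P^-=[0.9260 0.1710; 0.1710 0.5600]  H_jac=[-0.8101 0.0000; 0.0000 -0.8529]  S=[0.9778 0.1482; 0.1482 0.8674]  K=[-0.7615 -0.0381; -0.0598 -0.5404]  nu=[-0.5838, 1.5820]  x^+=[4.1523, 1.2999]  P^+=[0.3492 0.0473; 0.0473 0.2936]
step 2: x^-=[4.6722, 1.2999]  P^-=[0.6340 0.1707; 0.1707 0.5036]  H_jac=[-0.0401 0.0000; 0.0000 -0.9635]  S=[0.3710 0.0366; 0.0366 0.9275]  K=[-0.0513 -0.1754; 0.0333 -0.5244]  nu=[3.3892, -2.8976]  x^+=[5.0066, 2.9323]  P^+=[0.6039 0.0853; 0.0853 0.2493]

K[1,0] = 0.0333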